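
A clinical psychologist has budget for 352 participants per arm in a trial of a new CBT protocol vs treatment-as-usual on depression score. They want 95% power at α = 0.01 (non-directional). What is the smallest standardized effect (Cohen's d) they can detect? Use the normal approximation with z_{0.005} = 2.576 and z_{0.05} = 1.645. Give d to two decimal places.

d_min ≈ 0.32

For two independent groups of n = 352 each: d_min = (z_{α/2} + z_β)·√(2/n).
z-sum = 2.576 + 1.645 = 4.221.
d_min = 4.221 × √(2/352) = 4.221 × 0.0754 = 0.318.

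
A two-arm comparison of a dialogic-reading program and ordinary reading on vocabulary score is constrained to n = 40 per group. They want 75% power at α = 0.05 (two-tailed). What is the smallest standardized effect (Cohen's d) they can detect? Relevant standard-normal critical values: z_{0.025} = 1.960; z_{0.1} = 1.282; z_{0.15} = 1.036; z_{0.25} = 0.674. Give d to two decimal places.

For two independent groups of n = 40 each: d_min = (z_{α/2} + z_β)·√(2/n).
z-sum = 1.960 + 0.674 = 2.634.
d_min = 2.634 × √(2/40) = 2.634 × 0.2236 = 0.589.

d_min ≈ 0.59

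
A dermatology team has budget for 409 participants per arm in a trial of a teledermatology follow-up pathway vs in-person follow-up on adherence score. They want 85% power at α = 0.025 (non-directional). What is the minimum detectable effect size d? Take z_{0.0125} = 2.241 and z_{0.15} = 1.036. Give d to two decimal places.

For two independent groups of n = 409 each: d_min = (z_{α/2} + z_β)·√(2/n).
z-sum = 2.241 + 1.036 = 3.277.
d_min = 3.277 × √(2/409) = 3.277 × 0.0699 = 0.229.

d_min ≈ 0.23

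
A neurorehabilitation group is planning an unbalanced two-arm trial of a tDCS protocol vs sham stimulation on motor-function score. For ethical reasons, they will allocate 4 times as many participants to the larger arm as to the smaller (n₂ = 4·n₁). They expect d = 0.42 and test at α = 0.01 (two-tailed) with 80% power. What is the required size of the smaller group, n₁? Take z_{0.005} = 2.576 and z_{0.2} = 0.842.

With allocation ratio k = n₂/n₁ = 4, Var(x̄₁−x̄₂) = σ²(1/n₁ + 1/(k·n₁)) = σ²·(k+1)/(k·n₁).
So n₁ = (1 + 1/k)·((z_{α/2} + z_β)/d)² = 1.250 × (3.418/0.42)².
n₁ = 1.250 × 66.23 = 82.8.
Round up: n₁ = 83, giving n₂ = 4 × 83 = 332.

n₁ = 83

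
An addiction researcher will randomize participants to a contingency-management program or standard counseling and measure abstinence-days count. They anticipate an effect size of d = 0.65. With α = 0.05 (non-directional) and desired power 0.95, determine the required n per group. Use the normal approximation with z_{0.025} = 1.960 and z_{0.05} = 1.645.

n = 62 per group

For two independent groups with equal n: n = 2·((z_{α/2} + z_β) / d)².
z_{α/2} + z_β = 1.960 + 1.645 = 3.605.
n = 2 × (3.605 / 0.65)² = 2 × 5.546² = 2 × 30.76 = 61.5.
Round up to the next whole participant.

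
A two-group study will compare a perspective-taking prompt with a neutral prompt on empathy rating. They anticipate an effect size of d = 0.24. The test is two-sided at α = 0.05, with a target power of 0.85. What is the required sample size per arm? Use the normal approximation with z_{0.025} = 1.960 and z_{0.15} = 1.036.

n = 312 per group

For two independent groups with equal n: n = 2·((z_{α/2} + z_β) / d)².
z_{α/2} + z_β = 1.960 + 1.036 = 2.996.
n = 2 × (2.996 / 0.24)² = 2 × 12.483² = 2 × 155.83 = 311.7.
Round up to the next whole participant.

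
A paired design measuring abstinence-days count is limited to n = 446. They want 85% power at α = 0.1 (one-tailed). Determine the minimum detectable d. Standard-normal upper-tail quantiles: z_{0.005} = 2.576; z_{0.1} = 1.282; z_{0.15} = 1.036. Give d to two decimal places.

d_min ≈ 0.11

For a single sample (or paired design) of n = 446: d_min = (z_{α} + z_β)/√n.
z-sum = 1.282 + 1.036 = 2.318.
d_min = 2.318 / √446 = 2.318 / 21.119 = 0.110.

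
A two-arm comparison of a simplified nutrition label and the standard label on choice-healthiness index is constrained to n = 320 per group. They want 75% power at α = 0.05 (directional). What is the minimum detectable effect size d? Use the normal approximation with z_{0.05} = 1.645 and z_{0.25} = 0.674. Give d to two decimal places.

d_min ≈ 0.18

For two independent groups of n = 320 each: d_min = (z_{α} + z_β)·√(2/n).
z-sum = 1.645 + 0.674 = 2.319.
d_min = 2.319 × √(2/320) = 2.319 × 0.0791 = 0.183.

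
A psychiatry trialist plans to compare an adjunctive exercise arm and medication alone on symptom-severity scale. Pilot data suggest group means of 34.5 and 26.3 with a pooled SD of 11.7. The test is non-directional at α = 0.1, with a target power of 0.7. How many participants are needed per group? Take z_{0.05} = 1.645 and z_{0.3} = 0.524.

n = 20 per group

Cohen's d = |M₁ − M₂| / SD_pooled = |34.5 − 26.3| / 11.7 = 8.2 / 11.7 = 0.701.
For two independent groups with equal n: n = 2·((z_{α/2} + z_β) / d)².
z_{α/2} + z_β = 1.645 + 0.524 = 2.169.
n = 2 × (2.169 / 0.701)² = 2 × 3.094² = 2 × 9.57 = 19.1.
Round up to the next whole participant.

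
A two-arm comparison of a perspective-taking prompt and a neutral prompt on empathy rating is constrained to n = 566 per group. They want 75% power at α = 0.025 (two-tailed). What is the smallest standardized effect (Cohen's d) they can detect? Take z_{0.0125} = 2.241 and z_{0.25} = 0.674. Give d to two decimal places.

d_min ≈ 0.17

For two independent groups of n = 566 each: d_min = (z_{α/2} + z_β)·√(2/n).
z-sum = 2.241 + 0.674 = 2.915.
d_min = 2.915 × √(2/566) = 2.915 × 0.0594 = 0.173.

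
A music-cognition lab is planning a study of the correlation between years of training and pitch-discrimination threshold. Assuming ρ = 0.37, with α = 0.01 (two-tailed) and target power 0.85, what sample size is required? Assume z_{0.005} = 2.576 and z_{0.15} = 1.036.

n = 90

Fisher's z: C = ½·ln((1+r)/(1−r)) = ½·ln(2.1746) = 0.3884.
n = ((z_{α/2} + z_β)/C)² + 3.
(2.576 + 1.036) / 0.3884 = 3.612 / 0.3884 = 9.300.
n = 9.300² + 3 = 86.48 + 3 = 89.5.
Round up.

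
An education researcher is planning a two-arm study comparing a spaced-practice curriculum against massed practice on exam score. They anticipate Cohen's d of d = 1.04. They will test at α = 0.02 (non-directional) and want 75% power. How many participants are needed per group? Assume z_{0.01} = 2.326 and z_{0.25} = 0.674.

n = 17 per group

For two independent groups with equal n: n = 2·((z_{α/2} + z_β) / d)².
z_{α/2} + z_β = 2.326 + 0.674 = 3.000.
n = 2 × (3.000 / 1.04)² = 2 × 2.885² = 2 × 8.32 = 16.6.
Round up to the next whole participant.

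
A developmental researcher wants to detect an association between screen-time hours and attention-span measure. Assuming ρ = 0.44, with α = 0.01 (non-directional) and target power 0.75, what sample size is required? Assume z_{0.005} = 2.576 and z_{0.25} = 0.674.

Fisher's z: C = ½·ln((1+r)/(1−r)) = ½·ln(2.5714) = 0.4722.
n = ((z_{α/2} + z_β)/C)² + 3.
(2.576 + 0.674) / 0.4722 = 3.250 / 0.4722 = 6.883.
n = 6.883² + 3 = 47.37 + 3 = 50.4.
Round up.

n = 51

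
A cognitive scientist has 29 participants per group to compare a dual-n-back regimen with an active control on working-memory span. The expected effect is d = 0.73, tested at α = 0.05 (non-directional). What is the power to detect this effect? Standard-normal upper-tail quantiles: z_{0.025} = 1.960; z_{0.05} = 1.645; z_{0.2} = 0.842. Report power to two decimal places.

power ≈ 0.79

For two equal groups, power = Φ(d·√(n/2) − z_{α/2}).
d·√(n/2) = 0.73 × √(29/2) = 0.73 × 3.808 = 2.780.
z_β = 2.780 − 1.960 = 0.820.
Power = Φ(0.820) = 0.794.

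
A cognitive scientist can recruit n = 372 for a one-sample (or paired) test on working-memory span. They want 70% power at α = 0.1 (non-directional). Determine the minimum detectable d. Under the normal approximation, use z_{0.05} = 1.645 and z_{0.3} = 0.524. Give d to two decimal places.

d_min ≈ 0.11

For a single sample (or paired design) of n = 372: d_min = (z_{α/2} + z_β)/√n.
z-sum = 1.645 + 0.524 = 2.169.
d_min = 2.169 / √372 = 2.169 / 19.287 = 0.112.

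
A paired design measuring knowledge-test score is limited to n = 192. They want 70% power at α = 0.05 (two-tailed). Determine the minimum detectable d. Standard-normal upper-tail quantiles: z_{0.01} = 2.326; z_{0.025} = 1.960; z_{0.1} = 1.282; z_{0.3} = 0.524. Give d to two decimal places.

d_min ≈ 0.18

For a single sample (or paired design) of n = 192: d_min = (z_{α/2} + z_β)/√n.
z-sum = 1.960 + 0.524 = 2.484.
d_min = 2.484 / √192 = 2.484 / 13.856 = 0.179.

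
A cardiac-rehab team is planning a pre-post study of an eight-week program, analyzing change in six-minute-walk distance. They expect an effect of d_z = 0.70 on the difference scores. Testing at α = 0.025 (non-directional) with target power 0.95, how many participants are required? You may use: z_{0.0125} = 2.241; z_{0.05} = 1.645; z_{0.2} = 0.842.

For a paired (one-sample on differences) test: n = ((z_{α/2} + z_β) / d)².
z_{α/2} + z_β = 2.241 + 1.645 = 3.886.
n = (3.886 / 0.70)² = 5.551² = 30.82.
Round up.

n = 31 pairs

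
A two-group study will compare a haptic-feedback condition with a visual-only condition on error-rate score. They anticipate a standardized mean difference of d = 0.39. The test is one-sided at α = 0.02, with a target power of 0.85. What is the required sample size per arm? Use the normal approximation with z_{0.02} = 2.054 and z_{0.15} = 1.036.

n = 126 per group

For two independent groups with equal n: n = 2·((z_{α} + z_β) / d)².
z_{α} + z_β = 2.054 + 1.036 = 3.090.
n = 2 × (3.090 / 0.39)² = 2 × 7.923² = 2 × 62.78 = 125.6.
Round up to the next whole participant.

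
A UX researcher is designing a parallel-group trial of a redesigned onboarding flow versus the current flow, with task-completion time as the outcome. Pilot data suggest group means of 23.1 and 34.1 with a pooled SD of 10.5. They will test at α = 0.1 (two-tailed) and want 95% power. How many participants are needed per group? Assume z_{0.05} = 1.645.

Cohen's d = |M₁ − M₂| / SD_pooled = |23.1 − 34.1| / 10.5 = 11.0 / 10.5 = 1.048.
For two independent groups with equal n: n = 2·((z_{α/2} + z_β) / d)².
z_{α/2} + z_β = 1.645 + 1.645 = 3.290.
n = 2 × (3.290 / 1.048)² = 2 × 3.139² = 2 × 9.86 = 19.7.
Round up to the next whole participant.

n = 20 per group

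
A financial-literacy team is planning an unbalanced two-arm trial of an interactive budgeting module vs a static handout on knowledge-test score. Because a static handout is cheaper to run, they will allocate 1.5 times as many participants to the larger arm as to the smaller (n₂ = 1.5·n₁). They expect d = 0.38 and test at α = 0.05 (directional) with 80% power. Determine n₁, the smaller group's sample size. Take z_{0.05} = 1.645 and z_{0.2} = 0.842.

With allocation ratio k = n₂/n₁ = 1.5, Var(x̄₁−x̄₂) = σ²(1/n₁ + 1/(k·n₁)) = σ²·(k+1)/(k·n₁).
So n₁ = (1 + 1/k)·((z_{α} + z_β)/d)² = 1.667 × (2.487/0.38)².
n₁ = 1.667 × 42.83 = 71.4.
Round up: n₁ = 72, giving n₂ = 1.5 × 72 = 108.

n₁ = 72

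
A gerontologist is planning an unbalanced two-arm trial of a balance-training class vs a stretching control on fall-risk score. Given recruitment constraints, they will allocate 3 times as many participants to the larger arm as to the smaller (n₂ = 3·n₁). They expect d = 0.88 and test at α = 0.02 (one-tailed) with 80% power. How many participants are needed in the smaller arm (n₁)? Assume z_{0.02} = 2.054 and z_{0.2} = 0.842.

With allocation ratio k = n₂/n₁ = 3, Var(x̄₁−x̄₂) = σ²(1/n₁ + 1/(k·n₁)) = σ²·(k+1)/(k·n₁).
So n₁ = (1 + 1/k)·((z_{α} + z_β)/d)² = 1.333 × (2.896/0.88)².
n₁ = 1.333 × 10.83 = 14.4.
Round up: n₁ = 15, giving n₂ = 3 × 15 = 45.

n₁ = 15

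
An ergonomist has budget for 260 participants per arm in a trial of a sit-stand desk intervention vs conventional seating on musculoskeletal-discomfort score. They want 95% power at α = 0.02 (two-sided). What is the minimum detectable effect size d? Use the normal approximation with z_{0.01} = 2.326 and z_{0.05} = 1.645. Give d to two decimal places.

For two independent groups of n = 260 each: d_min = (z_{α/2} + z_β)·√(2/n).
z-sum = 2.326 + 1.645 = 3.971.
d_min = 3.971 × √(2/260) = 3.971 × 0.0877 = 0.348.

d_min ≈ 0.35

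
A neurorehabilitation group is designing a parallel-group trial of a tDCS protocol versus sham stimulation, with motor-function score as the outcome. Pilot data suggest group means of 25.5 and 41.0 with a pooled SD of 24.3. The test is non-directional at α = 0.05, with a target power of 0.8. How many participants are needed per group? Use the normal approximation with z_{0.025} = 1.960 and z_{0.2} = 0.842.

Cohen's d = |M₁ − M₂| / SD_pooled = |25.5 − 41.0| / 24.3 = 15.5 / 24.3 = 0.638.
For two independent groups with equal n: n = 2·((z_{α/2} + z_β) / d)².
z_{α/2} + z_β = 1.960 + 0.842 = 2.802.
n = 2 × (2.802 / 0.638)² = 2 × 4.392² = 2 × 19.29 = 38.6.
Round up to the next whole participant.

n = 39 per group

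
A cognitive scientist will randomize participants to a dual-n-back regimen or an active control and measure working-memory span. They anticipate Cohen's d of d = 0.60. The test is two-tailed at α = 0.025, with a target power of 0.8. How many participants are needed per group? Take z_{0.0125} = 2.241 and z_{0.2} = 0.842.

n = 53 per group

For two independent groups with equal n: n = 2·((z_{α/2} + z_β) / d)².
z_{α/2} + z_β = 2.241 + 0.842 = 3.083.
n = 2 × (3.083 / 0.60)² = 2 × 5.138² = 2 × 26.40 = 52.8.
Round up to the next whole participant.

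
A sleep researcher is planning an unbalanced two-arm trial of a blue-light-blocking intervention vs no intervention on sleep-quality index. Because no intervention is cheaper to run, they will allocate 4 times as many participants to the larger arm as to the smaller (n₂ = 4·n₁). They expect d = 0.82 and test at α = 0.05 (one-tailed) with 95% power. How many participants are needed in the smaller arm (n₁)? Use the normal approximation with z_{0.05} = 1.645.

n₁ = 21

With allocation ratio k = n₂/n₁ = 4, Var(x̄₁−x̄₂) = σ²(1/n₁ + 1/(k·n₁)) = σ²·(k+1)/(k·n₁).
So n₁ = (1 + 1/k)·((z_{α} + z_β)/d)² = 1.250 × (3.290/0.82)².
n₁ = 1.250 × 16.10 = 20.1.
Round up: n₁ = 21, giving n₂ = 4 × 21 = 84.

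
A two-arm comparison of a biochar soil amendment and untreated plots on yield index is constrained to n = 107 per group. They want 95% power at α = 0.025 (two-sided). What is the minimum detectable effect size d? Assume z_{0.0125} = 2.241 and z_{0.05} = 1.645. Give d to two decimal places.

d_min ≈ 0.53

For two independent groups of n = 107 each: d_min = (z_{α/2} + z_β)·√(2/n).
z-sum = 2.241 + 1.645 = 3.886.
d_min = 3.886 × √(2/107) = 3.886 × 0.1367 = 0.531.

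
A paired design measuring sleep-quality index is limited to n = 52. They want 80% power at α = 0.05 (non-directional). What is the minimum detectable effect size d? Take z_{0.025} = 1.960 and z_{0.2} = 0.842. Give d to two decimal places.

d_min ≈ 0.39

For a single sample (or paired design) of n = 52: d_min = (z_{α/2} + z_β)/√n.
z-sum = 1.960 + 0.842 = 2.802.
d_min = 2.802 / √52 = 2.802 / 7.211 = 0.389.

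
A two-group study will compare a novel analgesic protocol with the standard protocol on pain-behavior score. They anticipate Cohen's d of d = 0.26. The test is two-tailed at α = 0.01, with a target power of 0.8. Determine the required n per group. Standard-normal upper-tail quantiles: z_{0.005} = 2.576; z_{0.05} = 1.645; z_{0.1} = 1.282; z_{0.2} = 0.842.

For two independent groups with equal n: n = 2·((z_{α/2} + z_β) / d)².
z_{α/2} + z_β = 2.576 + 0.842 = 3.418.
n = 2 × (3.418 / 0.26)² = 2 × 13.146² = 2 × 172.82 = 345.6.
Round up to the next whole participant.

n = 346 per group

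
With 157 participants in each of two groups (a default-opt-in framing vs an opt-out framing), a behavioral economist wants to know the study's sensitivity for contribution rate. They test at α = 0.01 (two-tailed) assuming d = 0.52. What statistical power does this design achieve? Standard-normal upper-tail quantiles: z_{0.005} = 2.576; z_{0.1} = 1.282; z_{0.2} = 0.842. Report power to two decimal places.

For two equal groups, power = Φ(d·√(n/2) − z_{α/2}).
d·√(n/2) = 0.52 × √(157/2) = 0.52 × 8.860 = 4.607.
z_β = 4.607 − 2.576 = 2.031.
Power = Φ(2.031) = 0.979.

power ≈ 0.98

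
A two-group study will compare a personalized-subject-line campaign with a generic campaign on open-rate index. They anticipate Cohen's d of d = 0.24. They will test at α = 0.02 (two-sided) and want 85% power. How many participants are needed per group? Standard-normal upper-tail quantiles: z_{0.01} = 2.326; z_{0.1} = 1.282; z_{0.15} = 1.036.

n = 393 per group

For two independent groups with equal n: n = 2·((z_{α/2} + z_β) / d)².
z_{α/2} + z_β = 2.326 + 1.036 = 3.362.
n = 2 × (3.362 / 0.24)² = 2 × 14.008² = 2 × 196.23 = 392.5.
Round up to the next whole participant.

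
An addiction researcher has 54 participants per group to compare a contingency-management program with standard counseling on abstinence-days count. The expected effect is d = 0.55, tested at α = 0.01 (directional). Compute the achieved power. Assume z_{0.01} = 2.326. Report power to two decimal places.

For two equal groups, power = Φ(d·√(n/2) − z_{α}).
d·√(n/2) = 0.55 × √(54/2) = 0.55 × 5.196 = 2.858.
z_β = 2.858 − 2.326 = 0.532.
Power = Φ(0.532) = 0.703.

power ≈ 0.70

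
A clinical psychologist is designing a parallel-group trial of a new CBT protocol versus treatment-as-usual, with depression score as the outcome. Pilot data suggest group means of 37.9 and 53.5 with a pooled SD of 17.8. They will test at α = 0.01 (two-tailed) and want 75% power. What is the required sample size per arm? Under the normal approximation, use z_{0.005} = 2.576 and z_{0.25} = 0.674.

n = 28 per group

Cohen's d = |M₁ − M₂| / SD_pooled = |37.9 − 53.5| / 17.8 = 15.6 / 17.8 = 0.876.
For two independent groups with equal n: n = 2·((z_{α/2} + z_β) / d)².
z_{α/2} + z_β = 2.576 + 0.674 = 3.250.
n = 2 × (3.250 / 0.876)² = 2 × 3.710² = 2 × 13.76 = 27.5.
Round up to the next whole participant.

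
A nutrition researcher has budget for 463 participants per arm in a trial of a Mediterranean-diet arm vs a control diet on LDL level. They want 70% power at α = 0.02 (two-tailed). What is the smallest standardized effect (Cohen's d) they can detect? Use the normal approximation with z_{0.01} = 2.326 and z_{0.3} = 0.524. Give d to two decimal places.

d_min ≈ 0.19

For two independent groups of n = 463 each: d_min = (z_{α/2} + z_β)·√(2/n).
z-sum = 2.326 + 0.524 = 2.850.
d_min = 2.850 × √(2/463) = 2.850 × 0.0657 = 0.187.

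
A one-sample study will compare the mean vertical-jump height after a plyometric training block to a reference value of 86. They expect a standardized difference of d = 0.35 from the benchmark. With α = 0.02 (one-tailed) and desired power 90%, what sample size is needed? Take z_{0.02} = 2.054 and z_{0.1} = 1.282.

n = 91

For a one-sample test: n = ((z_{α} + z_β) / d)².
z_{α} + z_β = 2.054 + 1.282 = 3.336.
n = (3.336 / 0.35)² = 9.531² = 90.85.
Round up.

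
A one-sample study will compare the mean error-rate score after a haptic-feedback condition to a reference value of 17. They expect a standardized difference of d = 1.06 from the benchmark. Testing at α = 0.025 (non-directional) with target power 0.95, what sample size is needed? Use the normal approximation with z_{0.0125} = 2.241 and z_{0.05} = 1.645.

For a one-sample test: n = ((z_{α/2} + z_β) / d)².
z_{α/2} + z_β = 2.241 + 1.645 = 3.886.
n = (3.886 / 1.06)² = 3.666² = 13.44.
Round up.

n = 14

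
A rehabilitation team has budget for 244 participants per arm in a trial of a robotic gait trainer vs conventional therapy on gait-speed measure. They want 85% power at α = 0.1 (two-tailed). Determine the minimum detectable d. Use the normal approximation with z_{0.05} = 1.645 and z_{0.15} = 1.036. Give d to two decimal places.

d_min ≈ 0.24

For two independent groups of n = 244 each: d_min = (z_{α/2} + z_β)·√(2/n).
z-sum = 1.645 + 1.036 = 2.681.
d_min = 2.681 × √(2/244) = 2.681 × 0.0905 = 0.243.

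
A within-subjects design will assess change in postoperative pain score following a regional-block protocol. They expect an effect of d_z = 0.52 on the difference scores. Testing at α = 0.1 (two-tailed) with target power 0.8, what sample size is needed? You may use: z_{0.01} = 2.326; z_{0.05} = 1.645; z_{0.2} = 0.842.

n = 23 pairs

For a paired (one-sample on differences) test: n = ((z_{α/2} + z_β) / d)².
z_{α/2} + z_β = 1.645 + 0.842 = 2.487.
n = (2.487 / 0.52)² = 4.783² = 22.87.
Round up.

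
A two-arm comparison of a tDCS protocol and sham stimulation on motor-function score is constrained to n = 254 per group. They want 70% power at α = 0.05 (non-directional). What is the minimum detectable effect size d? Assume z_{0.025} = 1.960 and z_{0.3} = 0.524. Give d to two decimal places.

For two independent groups of n = 254 each: d_min = (z_{α/2} + z_β)·√(2/n).
z-sum = 1.960 + 0.524 = 2.484.
d_min = 2.484 × √(2/254) = 2.484 × 0.0887 = 0.220.

d_min ≈ 0.22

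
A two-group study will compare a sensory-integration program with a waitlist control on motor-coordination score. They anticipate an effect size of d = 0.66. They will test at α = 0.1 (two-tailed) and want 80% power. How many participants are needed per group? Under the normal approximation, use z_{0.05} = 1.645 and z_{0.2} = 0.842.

For two independent groups with equal n: n = 2·((z_{α/2} + z_β) / d)².
z_{α/2} + z_β = 1.645 + 0.842 = 2.487.
n = 2 × (2.487 / 0.66)² = 2 × 3.768² = 2 × 14.20 = 28.4.
Round up to the next whole participant.

n = 29 per group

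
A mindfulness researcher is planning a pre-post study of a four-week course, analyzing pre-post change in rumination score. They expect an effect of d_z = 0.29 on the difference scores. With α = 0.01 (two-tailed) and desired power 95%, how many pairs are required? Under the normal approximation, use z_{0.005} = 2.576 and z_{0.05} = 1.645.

n = 212 pairs

For a paired (one-sample on differences) test: n = ((z_{α/2} + z_β) / d)².
z_{α/2} + z_β = 2.576 + 1.645 = 4.221.
n = (4.221 / 0.29)² = 14.555² = 211.85.
Round up.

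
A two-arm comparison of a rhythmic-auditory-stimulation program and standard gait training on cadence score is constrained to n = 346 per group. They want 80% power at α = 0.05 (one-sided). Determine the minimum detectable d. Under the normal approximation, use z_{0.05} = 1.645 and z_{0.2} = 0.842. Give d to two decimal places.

d_min ≈ 0.19

For two independent groups of n = 346 each: d_min = (z_{α} + z_β)·√(2/n).
z-sum = 1.645 + 0.842 = 2.487.
d_min = 2.487 × √(2/346) = 2.487 × 0.0760 = 0.189.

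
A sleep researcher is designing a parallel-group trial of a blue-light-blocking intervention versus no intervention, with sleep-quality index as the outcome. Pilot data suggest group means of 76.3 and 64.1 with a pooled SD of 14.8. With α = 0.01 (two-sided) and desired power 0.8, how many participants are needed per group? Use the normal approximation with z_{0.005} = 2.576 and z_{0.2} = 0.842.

n = 35 per group

Cohen's d = |M₁ − M₂| / SD_pooled = |76.3 − 64.1| / 14.8 = 12.2 / 14.8 = 0.824.
For two independent groups with equal n: n = 2·((z_{α/2} + z_β) / d)².
z_{α/2} + z_β = 2.576 + 0.842 = 3.418.
n = 2 × (3.418 / 0.824)² = 2 × 4.148² = 2 × 17.21 = 34.4.
Round up to the next whole participant.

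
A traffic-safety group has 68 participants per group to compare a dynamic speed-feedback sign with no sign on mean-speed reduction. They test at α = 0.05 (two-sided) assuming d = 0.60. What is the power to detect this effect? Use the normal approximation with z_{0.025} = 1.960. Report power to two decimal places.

power ≈ 0.94

For two equal groups, power = Φ(d·√(n/2) − z_{α/2}).
d·√(n/2) = 0.60 × √(68/2) = 0.60 × 5.831 = 3.499.
z_β = 3.499 − 1.960 = 1.539.
Power = Φ(1.539) = 0.938.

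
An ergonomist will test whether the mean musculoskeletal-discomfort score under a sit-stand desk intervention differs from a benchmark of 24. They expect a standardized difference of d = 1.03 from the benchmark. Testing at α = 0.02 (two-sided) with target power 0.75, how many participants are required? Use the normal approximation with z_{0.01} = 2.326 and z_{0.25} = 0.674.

For a one-sample test: n = ((z_{α/2} + z_β) / d)².
z_{α/2} + z_β = 2.326 + 0.674 = 3.000.
n = (3.000 / 1.03)² = 2.913² = 8.48.
Round up.

n = 9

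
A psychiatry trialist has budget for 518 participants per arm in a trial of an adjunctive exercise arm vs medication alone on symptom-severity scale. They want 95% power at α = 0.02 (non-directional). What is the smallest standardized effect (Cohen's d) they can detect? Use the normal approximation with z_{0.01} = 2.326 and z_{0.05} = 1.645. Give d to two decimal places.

For two independent groups of n = 518 each: d_min = (z_{α/2} + z_β)·√(2/n).
z-sum = 2.326 + 1.645 = 3.971.
d_min = 3.971 × √(2/518) = 3.971 × 0.0621 = 0.247.

d_min ≈ 0.25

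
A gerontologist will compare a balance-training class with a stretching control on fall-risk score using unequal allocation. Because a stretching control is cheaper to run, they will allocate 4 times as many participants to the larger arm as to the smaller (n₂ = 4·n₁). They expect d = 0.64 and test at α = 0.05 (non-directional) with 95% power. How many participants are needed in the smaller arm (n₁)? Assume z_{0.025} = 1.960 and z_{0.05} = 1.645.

With allocation ratio k = n₂/n₁ = 4, Var(x̄₁−x̄₂) = σ²(1/n₁ + 1/(k·n₁)) = σ²·(k+1)/(k·n₁).
So n₁ = (1 + 1/k)·((z_{α/2} + z_β)/d)² = 1.250 × (3.605/0.64)².
n₁ = 1.250 × 31.73 = 39.7.
Round up: n₁ = 40, giving n₂ = 4 × 40 = 160.

n₁ = 40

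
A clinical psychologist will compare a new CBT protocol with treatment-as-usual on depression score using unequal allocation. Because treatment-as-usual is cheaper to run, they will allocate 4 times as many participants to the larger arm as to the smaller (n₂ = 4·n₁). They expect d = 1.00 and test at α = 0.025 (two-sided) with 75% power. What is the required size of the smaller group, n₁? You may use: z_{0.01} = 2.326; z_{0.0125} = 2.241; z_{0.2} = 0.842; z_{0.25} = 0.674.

n₁ = 11

With allocation ratio k = n₂/n₁ = 4, Var(x̄₁−x̄₂) = σ²(1/n₁ + 1/(k·n₁)) = σ²·(k+1)/(k·n₁).
So n₁ = (1 + 1/k)·((z_{α/2} + z_β)/d)² = 1.250 × (2.915/1.00)².
n₁ = 1.250 × 8.50 = 10.6.
Round up: n₁ = 11, giving n₂ = 4 × 11 = 44.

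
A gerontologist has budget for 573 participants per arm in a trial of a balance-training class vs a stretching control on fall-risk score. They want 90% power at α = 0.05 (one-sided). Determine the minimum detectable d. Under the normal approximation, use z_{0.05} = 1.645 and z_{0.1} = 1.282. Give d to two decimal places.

d_min ≈ 0.17

For two independent groups of n = 573 each: d_min = (z_{α} + z_β)·√(2/n).
z-sum = 1.645 + 1.282 = 2.927.
d_min = 2.927 × √(2/573) = 2.927 × 0.0591 = 0.173.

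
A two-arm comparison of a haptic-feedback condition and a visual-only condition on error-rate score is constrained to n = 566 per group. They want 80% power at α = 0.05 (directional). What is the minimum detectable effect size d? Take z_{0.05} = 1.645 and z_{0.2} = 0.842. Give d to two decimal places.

d_min ≈ 0.15

For two independent groups of n = 566 each: d_min = (z_{α} + z_β)·√(2/n).
z-sum = 1.645 + 0.842 = 2.487.
d_min = 2.487 × √(2/566) = 2.487 × 0.0594 = 0.148.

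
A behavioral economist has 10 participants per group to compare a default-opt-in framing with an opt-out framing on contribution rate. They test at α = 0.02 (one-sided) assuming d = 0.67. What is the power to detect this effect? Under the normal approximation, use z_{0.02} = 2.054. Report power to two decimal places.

power ≈ 0.29

For two equal groups, power = Φ(d·√(n/2) − z_{α}).
d·√(n/2) = 0.67 × √(10/2) = 0.67 × 2.236 = 1.498.
z_β = 1.498 − 2.054 = -0.556.
Power = Φ(-0.556) = 0.289.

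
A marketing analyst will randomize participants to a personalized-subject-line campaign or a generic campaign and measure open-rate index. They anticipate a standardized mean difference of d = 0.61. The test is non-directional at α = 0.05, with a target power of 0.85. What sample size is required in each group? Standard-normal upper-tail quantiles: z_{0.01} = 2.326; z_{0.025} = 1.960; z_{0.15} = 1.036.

n = 49 per group

For two independent groups with equal n: n = 2·((z_{α/2} + z_β) / d)².
z_{α/2} + z_β = 1.960 + 1.036 = 2.996.
n = 2 × (2.996 / 0.61)² = 2 × 4.911² = 2 × 24.12 = 48.2.
Round up to the next whole participant.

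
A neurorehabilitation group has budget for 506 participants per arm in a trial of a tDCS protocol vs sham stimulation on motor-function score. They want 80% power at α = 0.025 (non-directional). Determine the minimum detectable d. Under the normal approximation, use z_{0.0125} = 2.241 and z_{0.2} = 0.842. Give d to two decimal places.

d_min ≈ 0.19

For two independent groups of n = 506 each: d_min = (z_{α/2} + z_β)·√(2/n).
z-sum = 2.241 + 0.842 = 3.083.
d_min = 3.083 × √(2/506) = 3.083 × 0.0629 = 0.194.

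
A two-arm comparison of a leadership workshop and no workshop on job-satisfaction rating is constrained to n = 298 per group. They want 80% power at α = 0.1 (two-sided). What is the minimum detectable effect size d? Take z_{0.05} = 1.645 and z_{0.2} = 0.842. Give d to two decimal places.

For two independent groups of n = 298 each: d_min = (z_{α/2} + z_β)·√(2/n).
z-sum = 1.645 + 0.842 = 2.487.
d_min = 2.487 × √(2/298) = 2.487 × 0.0819 = 0.204.

d_min ≈ 0.20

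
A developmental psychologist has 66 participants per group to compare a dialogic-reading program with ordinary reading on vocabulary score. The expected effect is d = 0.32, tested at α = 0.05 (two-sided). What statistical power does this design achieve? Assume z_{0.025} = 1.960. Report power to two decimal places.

power ≈ 0.45

For two equal groups, power = Φ(d·√(n/2) − z_{α/2}).
d·√(n/2) = 0.32 × √(66/2) = 0.32 × 5.745 = 1.838.
z_β = 1.838 − 1.960 = -0.122.
Power = Φ(-0.122) = 0.452.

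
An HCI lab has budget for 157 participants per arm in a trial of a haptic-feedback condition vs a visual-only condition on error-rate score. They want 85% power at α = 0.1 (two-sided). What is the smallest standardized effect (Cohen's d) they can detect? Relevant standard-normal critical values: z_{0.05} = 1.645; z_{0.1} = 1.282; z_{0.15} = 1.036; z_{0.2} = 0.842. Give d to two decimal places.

For two independent groups of n = 157 each: d_min = (z_{α/2} + z_β)·√(2/n).
z-sum = 1.645 + 1.036 = 2.681.
d_min = 2.681 × √(2/157) = 2.681 × 0.1129 = 0.303.

d_min ≈ 0.30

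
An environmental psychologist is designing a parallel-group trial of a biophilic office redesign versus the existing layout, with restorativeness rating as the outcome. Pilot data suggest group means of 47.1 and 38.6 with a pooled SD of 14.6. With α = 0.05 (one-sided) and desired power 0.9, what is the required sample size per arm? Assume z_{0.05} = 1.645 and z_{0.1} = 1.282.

n = 51 per group

Cohen's d = |M₁ − M₂| / SD_pooled = |47.1 − 38.6| / 14.6 = 8.5 / 14.6 = 0.582.
For two independent groups with equal n: n = 2·((z_{α} + z_β) / d)².
z_{α} + z_β = 1.645 + 1.282 = 2.927.
n = 2 × (2.927 / 0.582)² = 2 × 5.029² = 2 × 25.29 = 50.6.
Round up to the next whole participant.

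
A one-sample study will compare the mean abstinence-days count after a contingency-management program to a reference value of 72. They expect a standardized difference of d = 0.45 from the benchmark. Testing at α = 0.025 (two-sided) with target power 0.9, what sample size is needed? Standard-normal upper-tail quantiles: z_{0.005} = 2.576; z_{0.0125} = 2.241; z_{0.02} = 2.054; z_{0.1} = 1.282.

n = 62

For a one-sample test: n = ((z_{α/2} + z_β) / d)².
z_{α/2} + z_β = 2.241 + 1.282 = 3.523.
n = (3.523 / 0.45)² = 7.829² = 61.29.
Round up.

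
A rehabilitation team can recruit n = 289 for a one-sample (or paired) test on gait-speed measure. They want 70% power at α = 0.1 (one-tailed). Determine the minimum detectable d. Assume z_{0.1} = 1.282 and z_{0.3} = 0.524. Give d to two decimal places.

For a single sample (or paired design) of n = 289: d_min = (z_{α} + z_β)/√n.
z-sum = 1.282 + 0.524 = 1.806.
d_min = 1.806 / √289 = 1.806 / 17.000 = 0.106.

d_min ≈ 0.11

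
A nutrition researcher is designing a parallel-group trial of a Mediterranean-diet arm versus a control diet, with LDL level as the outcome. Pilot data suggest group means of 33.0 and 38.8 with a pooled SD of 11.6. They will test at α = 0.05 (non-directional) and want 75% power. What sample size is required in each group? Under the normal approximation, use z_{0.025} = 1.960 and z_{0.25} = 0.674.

Cohen's d = |M₁ − M₂| / SD_pooled = |33.0 − 38.8| / 11.6 = 5.8 / 11.6 = 0.500.
For two independent groups with equal n: n = 2·((z_{α/2} + z_β) / d)².
z_{α/2} + z_β = 1.960 + 0.674 = 2.634.
n = 2 × (2.634 / 0.500)² = 2 × 5.268² = 2 × 27.75 = 55.5.
Round up to the next whole participant.

n = 56 per group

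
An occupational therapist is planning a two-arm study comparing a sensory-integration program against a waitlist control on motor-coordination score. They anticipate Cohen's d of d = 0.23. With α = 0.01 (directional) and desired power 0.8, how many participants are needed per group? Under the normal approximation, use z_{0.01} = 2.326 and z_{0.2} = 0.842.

For two independent groups with equal n: n = 2·((z_{α} + z_β) / d)².
z_{α} + z_β = 2.326 + 0.842 = 3.168.
n = 2 × (3.168 / 0.23)² = 2 × 13.774² = 2 × 189.72 = 379.4.
Round up to the next whole participant.

n = 380 per group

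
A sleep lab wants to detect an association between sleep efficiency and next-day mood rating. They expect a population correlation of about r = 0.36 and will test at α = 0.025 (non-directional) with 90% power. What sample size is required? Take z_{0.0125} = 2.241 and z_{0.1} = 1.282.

n = 91

Fisher's z: C = ½·ln((1+r)/(1−r)) = ½·ln(2.1250) = 0.3769.
n = ((z_{α/2} + z_β)/C)² + 3.
(2.241 + 1.282) / 0.3769 = 3.523 / 0.3769 = 9.347.
n = 9.347² + 3 = 87.37 + 3 = 90.4.
Round up.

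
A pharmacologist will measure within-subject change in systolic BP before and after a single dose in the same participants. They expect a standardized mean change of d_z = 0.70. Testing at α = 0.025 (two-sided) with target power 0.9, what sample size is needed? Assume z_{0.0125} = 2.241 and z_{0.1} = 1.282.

n = 26 pairs

For a paired (one-sample on differences) test: n = ((z_{α/2} + z_β) / d)².
z_{α/2} + z_β = 2.241 + 1.282 = 3.523.
n = (3.523 / 0.70)² = 5.033² = 25.33.
Round up.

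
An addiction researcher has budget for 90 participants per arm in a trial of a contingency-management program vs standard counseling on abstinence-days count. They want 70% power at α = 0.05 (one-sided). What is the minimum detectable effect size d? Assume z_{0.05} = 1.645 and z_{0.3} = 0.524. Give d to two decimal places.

For two independent groups of n = 90 each: d_min = (z_{α} + z_β)·√(2/n).
z-sum = 1.645 + 0.524 = 2.169.
d_min = 2.169 × √(2/90) = 2.169 × 0.1491 = 0.323.

d_min ≈ 0.32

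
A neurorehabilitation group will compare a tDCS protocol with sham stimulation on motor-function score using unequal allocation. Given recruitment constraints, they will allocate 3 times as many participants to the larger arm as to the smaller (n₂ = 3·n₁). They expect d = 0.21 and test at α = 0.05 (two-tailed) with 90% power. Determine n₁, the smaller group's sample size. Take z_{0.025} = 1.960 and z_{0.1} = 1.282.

n₁ = 318

With allocation ratio k = n₂/n₁ = 3, Var(x̄₁−x̄₂) = σ²(1/n₁ + 1/(k·n₁)) = σ²·(k+1)/(k·n₁).
So n₁ = (1 + 1/k)·((z_{α/2} + z_β)/d)² = 1.333 × (3.242/0.21)².
n₁ = 1.333 × 238.33 = 317.8.
Round up: n₁ = 318, giving n₂ = 3 × 318 = 954.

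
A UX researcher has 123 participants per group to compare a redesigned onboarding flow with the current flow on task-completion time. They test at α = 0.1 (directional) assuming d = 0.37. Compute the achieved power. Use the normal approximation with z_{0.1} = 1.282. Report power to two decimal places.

For two equal groups, power = Φ(d·√(n/2) − z_{α}).
d·√(n/2) = 0.37 × √(123/2) = 0.37 × 7.842 = 2.902.
z_β = 2.902 − 1.282 = 1.620.
Power = Φ(1.620) = 0.947.

power ≈ 0.95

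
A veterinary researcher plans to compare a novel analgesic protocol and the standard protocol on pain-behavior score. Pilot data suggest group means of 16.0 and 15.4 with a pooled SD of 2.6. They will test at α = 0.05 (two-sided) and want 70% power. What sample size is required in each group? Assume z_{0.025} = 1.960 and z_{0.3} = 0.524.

n = 232 per group

Cohen's d = |M₁ − M₂| / SD_pooled = |16.0 − 15.4| / 2.6 = 0.6 / 2.6 = 0.231.
For two independent groups with equal n: n = 2·((z_{α/2} + z_β) / d)².
z_{α/2} + z_β = 1.960 + 0.524 = 2.484.
n = 2 × (2.484 / 0.231)² = 2 × 10.753² = 2 × 115.63 = 231.3.
Round up to the next whole participant.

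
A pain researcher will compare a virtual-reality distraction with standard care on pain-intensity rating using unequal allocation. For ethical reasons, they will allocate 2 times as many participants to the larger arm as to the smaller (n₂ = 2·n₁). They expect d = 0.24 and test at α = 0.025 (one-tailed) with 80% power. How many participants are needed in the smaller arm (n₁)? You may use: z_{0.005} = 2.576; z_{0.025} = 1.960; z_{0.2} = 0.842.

With allocation ratio k = n₂/n₁ = 2, Var(x̄₁−x̄₂) = σ²(1/n₁ + 1/(k·n₁)) = σ²·(k+1)/(k·n₁).
So n₁ = (1 + 1/k)·((z_{α} + z_β)/d)² = 1.500 × (2.802/0.24)².
n₁ = 1.500 × 136.31 = 204.5.
Round up: n₁ = 205, giving n₂ = 2 × 205 = 410.

n₁ = 205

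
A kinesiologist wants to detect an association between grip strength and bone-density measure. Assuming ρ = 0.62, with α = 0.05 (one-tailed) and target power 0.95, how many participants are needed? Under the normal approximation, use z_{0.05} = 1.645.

n = 24

Fisher's z: C = ½·ln((1+r)/(1−r)) = ½·ln(4.2632) = 0.7250.
n = ((z_{α} + z_β)/C)² + 3.
(1.645 + 1.645) / 0.7250 = 3.290 / 0.7250 = 4.538.
n = 4.538² + 3 = 20.59 + 3 = 23.6.
Round up.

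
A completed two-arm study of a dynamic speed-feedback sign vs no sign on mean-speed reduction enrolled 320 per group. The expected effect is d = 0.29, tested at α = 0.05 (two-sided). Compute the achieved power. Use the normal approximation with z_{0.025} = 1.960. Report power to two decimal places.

power ≈ 0.96

For two equal groups, power = Φ(d·√(n/2) − z_{α/2}).
d·√(n/2) = 0.29 × √(320/2) = 0.29 × 12.649 = 3.668.
z_β = 3.668 − 1.960 = 1.708.
Power = Φ(1.708) = 0.956.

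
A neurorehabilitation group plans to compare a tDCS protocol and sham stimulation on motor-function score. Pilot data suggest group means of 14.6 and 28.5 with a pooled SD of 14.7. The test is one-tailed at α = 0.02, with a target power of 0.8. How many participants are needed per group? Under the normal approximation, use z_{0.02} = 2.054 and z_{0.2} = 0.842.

n = 19 per group

Cohen's d = |M₁ − M₂| / SD_pooled = |14.6 − 28.5| / 14.7 = 13.9 / 14.7 = 0.946.
For two independent groups with equal n: n = 2·((z_{α} + z_β) / d)².
z_{α} + z_β = 2.054 + 0.842 = 2.896.
n = 2 × (2.896 / 0.946)² = 2 × 3.061² = 2 × 9.37 = 18.7.
Round up to the next whole participant.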